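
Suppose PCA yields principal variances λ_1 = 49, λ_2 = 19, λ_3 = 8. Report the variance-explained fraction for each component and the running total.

Step 1 — total variance = trace(Sigma) = Σ λ_i = 49 + 19 + 8 = 76.

Step 2 — fraction explained by component i = λ_i / Σ λ:
  PC1: 49/76 = 0.6447
  PC2: 19/76 = 0.25
  PC3: 8/76 = 0.1053

Step 3 — cumulative fraction after k components = (λ_1 + ... + λ_k) / Σ λ:
  k = 1: 49/76 = 0.6447
  k = 2: (49 + 19)/76 = 68/76 = 0.8947
  k = 3: (49 + 19 + 8)/76 = 76/76 = 1

Summary (fraction, with percent):

explained: PC1 0.6447 (64.47%), PC2 0.25 (25%), PC3 0.1053 (10.53%);  cumulative: 0.6447, 0.8947, 1


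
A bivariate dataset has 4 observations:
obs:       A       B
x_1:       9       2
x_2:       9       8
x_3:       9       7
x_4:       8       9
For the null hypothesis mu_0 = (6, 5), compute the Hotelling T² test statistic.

Step 1 — sample mean vector:
  mean(A) = (9 + 9 + 9 + 8) / 4 = 35/4 = 8.75
  mean(B) = (2 + 8 + 7 + 9) / 4 = 26/4 = 6.5
  x̄ = (8.75, 6.5),  deviation x̄ - mu_0 = (8.75, 6.5) - (6, 5) = (2.75, 1.5).

Step 2 — sample covariance matrix, S[i,j] = (1/(n-1)) · Σ_k (x_{k,i} - mean_i) · (x_{k,j} - mean_j), divisor n-1 = 3:
  S[A,A] = ((0.25)·(0.25) + (0.25)·(0.25) + (0.25)·(0.25) + (-0.75)·(-0.75)) / 3 = 0.75/3 = 0.25
  S[A,B] = ((0.25)·(-4.5) + (0.25)·(1.5) + (0.25)·(0.5) + (-0.75)·(2.5)) / 3 = -2.5/3 = -0.8333
  S[B,B] = ((-4.5)·(-4.5) + (1.5)·(1.5) + (0.5)·(0.5) + (2.5)·(2.5)) / 3 = 29/3 = 9.6667
  S = [[0.25, -0.8333],
 [-0.8333, 9.6667]].

Step 3 — invert S. det(S) = 0.25·9.6667 - (-0.8333)² = 1.7222.
  S^{-1} = (1/det) · [[d, -b], [-b, a]] = [[5.6129, 0.4839],
 [0.4839, 0.1452]].

Step 4 — quadratic form (x̄ - mu_0)^T · S^{-1} · (x̄ - mu_0):
  S^{-1} · (x̄ - mu_0) = (16.1613, 1.5484),
  (x̄ - mu_0)^T · [...] = (2.75)·(16.1613) + (1.5)·(1.5484) = 46.7661.

Step 5 — scale by n: T² = 4 · 46.7661 = 187.0645.

T² ≈ 187.0645


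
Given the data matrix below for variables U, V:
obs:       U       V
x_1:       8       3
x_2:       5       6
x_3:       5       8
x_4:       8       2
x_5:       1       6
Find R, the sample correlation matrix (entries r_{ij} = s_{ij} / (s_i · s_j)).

Step 1 — column means:
  mean(U) = (8 + 5 + 5 + 8 + 1) / 5 = 27/5 = 5.4
  mean(V) = (3 + 6 + 8 + 2 + 6) / 5 = 25/5 = 5

Step 2 — sample variances and covariances s[i,j] = (1/(n-1)) · Σ_k (x_{k,i} - mean_i) · (x_{k,j} - mean_j), with n-1 = 4:
  s[U,U] = ((2.6)·(2.6) + (-0.4)·(-0.4) + (-0.4)·(-0.4) + (2.6)·(2.6) + (-4.4)·(-4.4)) / 4 = 33.2/4 = 8.3
  s[U,V] = ((2.6)·(-2) + (-0.4)·(1) + (-0.4)·(3) + (2.6)·(-3) + (-4.4)·(1)) / 4 = -19/4 = -4.75
  s[V,V] = ((-2)·(-2) + (1)·(1) + (3)·(3) + (-3)·(-3) + (1)·(1)) / 4 = 24/4 = 6
  Sample standard deviations s_i = √(s[i,i]):
  s(U) = √(8.3) = 2.881
  s(V) = √(6) = 2.4495

Step 3 — r_{ij} = s_{ij} / (s_i · s_j):
  r[U,U] = 1 (diagonal).
  r[U,V] = -4.75 / (2.881 · 2.4495) = -4.75 / 7.0569 = -0.6731
  r[V,V] = 1 (diagonal).

R is symmetric with unit diagonal. Assembling:

R = [[1, -0.6731],
 [-0.6731, 1]]


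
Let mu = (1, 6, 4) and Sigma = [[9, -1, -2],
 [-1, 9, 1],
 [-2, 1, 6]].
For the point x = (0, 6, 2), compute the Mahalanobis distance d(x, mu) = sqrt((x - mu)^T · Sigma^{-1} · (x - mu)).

Step 1 — centre the observation: (x - mu) = (-1, 0, -2).

Step 2 — invert Sigma (cofactor / det for 3×3, or solve directly):
  Sigma^{-1} = [[0.1207, 0.0091, 0.0387],
 [0.0091, 0.1139, -0.0159],
 [0.0387, -0.0159, 0.1822]].

Step 3 — form the quadratic (x - mu)^T · Sigma^{-1} · (x - mu):
  Sigma^{-1} · (x - mu) = (-0.1982, 0.0228, -0.4032).
  (x - mu)^T · [Sigma^{-1} · (x - mu)] = (-1)·(-0.1982) + (0)·(0.0228) + (-2)·(-0.4032) = 1.0046.

Step 4 — take square root: d = √(1.0046) ≈ 1.0023.

d(x, mu) = √(1.0046) ≈ 1.0023


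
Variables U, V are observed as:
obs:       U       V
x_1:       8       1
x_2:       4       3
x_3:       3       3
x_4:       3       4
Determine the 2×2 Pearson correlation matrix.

Step 1 — column means:
  mean(U) = (8 + 4 + 3 + 3) / 4 = 18/4 = 4.5
  mean(V) = (1 + 3 + 3 + 4) / 4 = 11/4 = 2.75

Step 2 — sample variances and covariances s[i,j] = (1/(n-1)) · Σ_k (x_{k,i} - mean_i) · (x_{k,j} - mean_j), with n-1 = 3:
  s[U,U] = ((3.5)·(3.5) + (-0.5)·(-0.5) + (-1.5)·(-1.5) + (-1.5)·(-1.5)) / 3 = 17/3 = 5.6667
  s[U,V] = ((3.5)·(-1.75) + (-0.5)·(0.25) + (-1.5)·(0.25) + (-1.5)·(1.25)) / 3 = -8.5/3 = -2.8333
  s[V,V] = ((-1.75)·(-1.75) + (0.25)·(0.25) + (0.25)·(0.25) + (1.25)·(1.25)) / 3 = 4.75/3 = 1.5833
  Sample standard deviations s_i = √(s[i,i]):
  s(U) = √(5.6667) = 2.3805
  s(V) = √(1.5833) = 1.2583

Step 3 — r_{ij} = s_{ij} / (s_i · s_j):
  r[U,U] = 1 (diagonal).
  r[U,V] = -2.8333 / (2.3805 · 1.2583) = -2.8333 / 2.9954 = -0.9459
  r[V,V] = 1 (diagonal).

R is symmetric with unit diagonal. Assembling:

R = [[1, -0.9459],
 [-0.9459, 1]]


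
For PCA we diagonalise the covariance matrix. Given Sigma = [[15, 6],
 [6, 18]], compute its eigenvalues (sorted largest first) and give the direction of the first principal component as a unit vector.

Step 1 — characteristic polynomial of 2×2 Sigma:
  det(Sigma - λI) = λ² - trace · λ + det = 0.
  trace = 15 + 18 = 33, det = 15·18 - (6)² = 234.
Step 2 — discriminant:
  Δ = trace² - 4·det = 1089 - 936 = 153.
Step 3 — eigenvalues:
  λ = (trace ± √Δ)/2 = (33 ± 12.3693)/2,
  λ_1 = 22.6847,  λ_2 = 10.3153.

Step 4 — unit eigenvector for λ_1: solve (Sigma - λ_1 I)v = 0. First row:
  (15 - 22.6847)·v_x + (6)·v_y = 0, i.e. (-7.6847)·v_x + (6)·v_y = 0,
  so v ∝ (b, λ_1 - a) = (6, 7.6847) = u.
  ||u|| = √((6)² + (7.6847)²) = √(95.054) ≈ 9.7496,
  v_1 = u/||u|| ≈ (0.6154, 0.7882) (||v_1|| = 1).

λ_1 = 22.6847,  λ_2 = 10.3153;  v_1 ≈ (0.6154, 0.7882)


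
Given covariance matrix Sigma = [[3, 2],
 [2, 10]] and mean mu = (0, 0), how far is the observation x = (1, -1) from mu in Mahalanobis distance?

Step 1 — centre the observation: (x - mu) = (1, -1).

Step 2 — invert Sigma. det(Sigma) = 3·10 - (2)² = 26.
  Sigma^{-1} = (1/det) · [[d, -b], [-b, a]] = [[0.3846, -0.0769],
 [-0.0769, 0.1154]].

Step 3 — form the quadratic (x - mu)^T · Sigma^{-1} · (x - mu):
  Sigma^{-1} · (x - mu) = (0.4615, -0.1923).
  (x - mu)^T · [Sigma^{-1} · (x - mu)] = (1)·(0.4615) + (-1)·(-0.1923) = 0.6538.

Step 4 — take square root: d = √(0.6538) ≈ 0.8086.

d(x, mu) = √(0.6538) ≈ 0.8086


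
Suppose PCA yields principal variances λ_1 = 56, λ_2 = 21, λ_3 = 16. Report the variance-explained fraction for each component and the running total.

Step 1 — total variance = trace(Sigma) = Σ λ_i = 56 + 21 + 16 = 93.

Step 2 — fraction explained by component i = λ_i / Σ λ:
  PC1: 56/93 = 0.6022
  PC2: 21/93 = 0.2258
  PC3: 16/93 = 0.172

Step 3 — cumulative fraction after k components = (λ_1 + ... + λ_k) / Σ λ:
  k = 1: 56/93 = 0.6022
  k = 2: (56 + 21)/93 = 77/93 = 0.828
  k = 3: (56 + 21 + 16)/93 = 93/93 = 1

Summary (fraction, with percent):

explained: PC1 0.6022 (60.22%), PC2 0.2258 (22.58%), PC3 0.172 (17.2%);  cumulative: 0.6022, 0.828, 1


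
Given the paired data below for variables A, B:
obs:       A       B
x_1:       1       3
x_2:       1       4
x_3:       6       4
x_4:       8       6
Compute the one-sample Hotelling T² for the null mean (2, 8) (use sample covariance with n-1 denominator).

Step 1 — sample mean vector:
  mean(A) = (1 + 1 + 6 + 8) / 4 = 16/4 = 4
  mean(B) = (3 + 4 + 4 + 6) / 4 = 17/4 = 4.25
  x̄ = (4, 4.25),  deviation x̄ - mu_0 = (4, 4.25) - (2, 8) = (2, -3.75).

Step 2 — sample covariance matrix, S[i,j] = (1/(n-1)) · Σ_k (x_{k,i} - mean_i) · (x_{k,j} - mean_j), divisor n-1 = 3:
  S[A,A] = ((-3)·(-3) + (-3)·(-3) + (2)·(2) + (4)·(4)) / 3 = 38/3 = 12.6667
  S[A,B] = ((-3)·(-1.25) + (-3)·(-0.25) + (2)·(-0.25) + (4)·(1.75)) / 3 = 11/3 = 3.6667
  S[B,B] = ((-1.25)·(-1.25) + (-0.25)·(-0.25) + (-0.25)·(-0.25) + (1.75)·(1.75)) / 3 = 4.75/3 = 1.5833
  S = [[12.6667, 3.6667],
 [3.6667, 1.5833]].

Step 3 — invert S. det(S) = 12.6667·1.5833 - (3.6667)² = 6.6111.
  S^{-1} = (1/det) · [[d, -b], [-b, a]] = [[0.2395, -0.5546],
 [-0.5546, 1.916]].

Step 4 — quadratic form (x̄ - mu_0)^T · S^{-1} · (x̄ - mu_0):
  S^{-1} · (x̄ - mu_0) = (2.5588, -8.2941),
  (x̄ - mu_0)^T · [...] = (2)·(2.5588) + (-3.75)·(-8.2941) = 36.2206.

Step 5 — scale by n: T² = 4 · 36.2206 = 144.8824.

T² ≈ 144.8824


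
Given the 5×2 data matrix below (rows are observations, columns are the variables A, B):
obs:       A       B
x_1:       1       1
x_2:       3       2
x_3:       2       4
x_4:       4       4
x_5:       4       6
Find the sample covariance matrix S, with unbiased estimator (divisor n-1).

Step 1 — column means:
  mean(A) = (1 + 3 + 2 + 4 + 4) / 5 = 14/5 = 2.8
  mean(B) = (1 + 2 + 4 + 4 + 6) / 5 = 17/5 = 3.4

Step 2 — sample covariance S[i,j] = (1/(n-1)) · Σ_k (x_{k,i} - mean_i) · (x_{k,j} - mean_j), with n-1 = 4.
  S[A,A] = ((-1.8)·(-1.8) + (0.2)·(0.2) + (-0.8)·(-0.8) + (1.2)·(1.2) + (1.2)·(1.2)) / 4 = 6.8/4 = 1.7
  S[A,B] = ((-1.8)·(-2.4) + (0.2)·(-1.4) + (-0.8)·(0.6) + (1.2)·(0.6) + (1.2)·(2.6)) / 4 = 7.4/4 = 1.85
  S[B,B] = ((-2.4)·(-2.4) + (-1.4)·(-1.4) + (0.6)·(0.6) + (0.6)·(0.6) + (2.6)·(2.6)) / 4 = 15.2/4 = 3.8

S is symmetric (S[j,i] = S[i,j]). Assembling:

S = [[1.7, 1.85],
 [1.85, 3.8]]


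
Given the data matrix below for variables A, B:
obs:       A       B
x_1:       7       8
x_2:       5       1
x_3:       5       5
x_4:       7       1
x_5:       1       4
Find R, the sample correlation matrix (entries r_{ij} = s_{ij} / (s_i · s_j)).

Step 1 — column means:
  mean(A) = (7 + 5 + 5 + 7 + 1) / 5 = 25/5 = 5
  mean(B) = (8 + 1 + 5 + 1 + 4) / 5 = 19/5 = 3.8

Step 2 — sample variances and covariances s[i,j] = (1/(n-1)) · Σ_k (x_{k,i} - mean_i) · (x_{k,j} - mean_j), with n-1 = 4:
  s[A,A] = ((2)·(2) + (0)·(0) + (0)·(0) + (2)·(2) + (-4)·(-4)) / 4 = 24/4 = 6
  s[A,B] = ((2)·(4.2) + (0)·(-2.8) + (0)·(1.2) + (2)·(-2.8) + (-4)·(0.2)) / 4 = 2/4 = 0.5
  s[B,B] = ((4.2)·(4.2) + (-2.8)·(-2.8) + (1.2)·(1.2) + (-2.8)·(-2.8) + (0.2)·(0.2)) / 4 = 34.8/4 = 8.7
  Sample standard deviations s_i = √(s[i,i]):
  s(A) = √(6) = 2.4495
  s(B) = √(8.7) = 2.9496

Step 3 — r_{ij} = s_{ij} / (s_i · s_j):
  r[A,A] = 1 (diagonal).
  r[A,B] = 0.5 / (2.4495 · 2.9496) = 0.5 / 7.225 = 0.0692
  r[B,B] = 1 (diagonal).

R is symmetric with unit diagonal. Assembling:

R = [[1, 0.0692],
 [0.0692, 1]]


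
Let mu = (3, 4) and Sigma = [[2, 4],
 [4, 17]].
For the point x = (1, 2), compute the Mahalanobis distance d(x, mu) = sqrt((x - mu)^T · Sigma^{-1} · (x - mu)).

Step 1 — centre the observation: (x - mu) = (-2, -2).

Step 2 — invert Sigma. det(Sigma) = 2·17 - (4)² = 18.
  Sigma^{-1} = (1/det) · [[d, -b], [-b, a]] = [[0.9444, -0.2222],
 [-0.2222, 0.1111]].

Step 3 — form the quadratic (x - mu)^T · Sigma^{-1} · (x - mu):
  Sigma^{-1} · (x - mu) = (-1.4444, 0.2222).
  (x - mu)^T · [Sigma^{-1} · (x - mu)] = (-2)·(-1.4444) + (-2)·(0.2222) = 2.4444.

Step 4 — take square root: d = √(2.4444) ≈ 1.5635.

d(x, mu) = √(2.4444) ≈ 1.5635


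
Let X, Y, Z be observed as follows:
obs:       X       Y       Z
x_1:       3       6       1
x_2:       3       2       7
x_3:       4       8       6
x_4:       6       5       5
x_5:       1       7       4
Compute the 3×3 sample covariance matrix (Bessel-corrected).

Step 1 — column means:
  mean(X) = (3 + 3 + 4 + 6 + 1) / 5 = 17/5 = 3.4
  mean(Y) = (6 + 2 + 8 + 5 + 7) / 5 = 28/5 = 5.6
  mean(Z) = (1 + 7 + 6 + 5 + 4) / 5 = 23/5 = 4.6

Step 2 — sample covariance S[i,j] = (1/(n-1)) · Σ_k (x_{k,i} - mean_i) · (x_{k,j} - mean_j), with n-1 = 4.
  S[X,X] = ((-0.4)·(-0.4) + (-0.4)·(-0.4) + (0.6)·(0.6) + (2.6)·(2.6) + (-2.4)·(-2.4)) / 4 = 13.2/4 = 3.3
  S[X,Y] = ((-0.4)·(0.4) + (-0.4)·(-3.6) + (0.6)·(2.4) + (2.6)·(-0.6) + (-2.4)·(1.4)) / 4 = -2.2/4 = -0.55
  S[X,Z] = ((-0.4)·(-3.6) + (-0.4)·(2.4) + (0.6)·(1.4) + (2.6)·(0.4) + (-2.4)·(-0.6)) / 4 = 3.8/4 = 0.95
  S[Y,Y] = ((0.4)·(0.4) + (-3.6)·(-3.6) + (2.4)·(2.4) + (-0.6)·(-0.6) + (1.4)·(1.4)) / 4 = 21.2/4 = 5.3
  S[Y,Z] = ((0.4)·(-3.6) + (-3.6)·(2.4) + (2.4)·(1.4) + (-0.6)·(0.4) + (1.4)·(-0.6)) / 4 = -7.8/4 = -1.95
  S[Z,Z] = ((-3.6)·(-3.6) + (2.4)·(2.4) + (1.4)·(1.4) + (0.4)·(0.4) + (-0.6)·(-0.6)) / 4 = 21.2/4 = 5.3

S is symmetric (S[j,i] = S[i,j]). Assembling:

S = [[3.3, -0.55, 0.95],
 [-0.55, 5.3, -1.95],
 [0.95, -1.95, 5.3]]


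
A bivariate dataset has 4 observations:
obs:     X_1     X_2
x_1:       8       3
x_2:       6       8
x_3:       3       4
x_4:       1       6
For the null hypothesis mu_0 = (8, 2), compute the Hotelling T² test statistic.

Step 1 — sample mean vector:
  mean(X_1) = (8 + 6 + 3 + 1) / 4 = 18/4 = 4.5
  mean(X_2) = (3 + 8 + 4 + 6) / 4 = 21/4 = 5.25
  x̄ = (4.5, 5.25),  deviation x̄ - mu_0 = (4.5, 5.25) - (8, 2) = (-3.5, 3.25).

Step 2 — sample covariance matrix, S[i,j] = (1/(n-1)) · Σ_k (x_{k,i} - mean_i) · (x_{k,j} - mean_j), divisor n-1 = 3:
  S[X_1,X_1] = ((3.5)·(3.5) + (1.5)·(1.5) + (-1.5)·(-1.5) + (-3.5)·(-3.5)) / 3 = 29/3 = 9.6667
  S[X_1,X_2] = ((3.5)·(-2.25) + (1.5)·(2.75) + (-1.5)·(-1.25) + (-3.5)·(0.75)) / 3 = -4.5/3 = -1.5
  S[X_2,X_2] = ((-2.25)·(-2.25) + (2.75)·(2.75) + (-1.25)·(-1.25) + (0.75)·(0.75)) / 3 = 14.75/3 = 4.9167
  S = [[9.6667, -1.5],
 [-1.5, 4.9167]].

Step 3 — invert S. det(S) = 9.6667·4.9167 - (-1.5)² = 45.2778.
  S^{-1} = (1/det) · [[d, -b], [-b, a]] = [[0.1086, 0.0331],
 [0.0331, 0.2135]].

Step 4 — quadratic form (x̄ - mu_0)^T · S^{-1} · (x̄ - mu_0):
  S^{-1} · (x̄ - mu_0) = (-0.2724, 0.5779),
  (x̄ - mu_0)^T · [...] = (-3.5)·(-0.2724) + (3.25)·(0.5779) = 2.8316.

Step 5 — scale by n: T² = 4 · 2.8316 = 11.3264.

T² ≈ 11.3264


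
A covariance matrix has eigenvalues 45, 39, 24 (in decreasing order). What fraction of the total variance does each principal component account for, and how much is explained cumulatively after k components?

Step 1 — total variance = trace(Sigma) = Σ λ_i = 45 + 39 + 24 = 108.

Step 2 — fraction explained by component i = λ_i / Σ λ:
  PC1: 45/108 = 0.4167
  PC2: 39/108 = 0.3611
  PC3: 24/108 = 0.2222

Step 3 — cumulative fraction after k components = (λ_1 + ... + λ_k) / Σ λ:
  k = 1: 45/108 = 0.4167
  k = 2: (45 + 39)/108 = 84/108 = 0.7778
  k = 3: (45 + 39 + 24)/108 = 108/108 = 1

Summary (fraction, with percent):

explained: PC1 0.4167 (41.67%), PC2 0.3611 (36.11%), PC3 0.2222 (22.22%);  cumulative: 0.4167, 0.7778, 1


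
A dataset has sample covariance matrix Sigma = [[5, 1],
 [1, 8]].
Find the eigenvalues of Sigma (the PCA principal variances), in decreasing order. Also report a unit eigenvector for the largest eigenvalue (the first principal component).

Step 1 — characteristic polynomial of 2×2 Sigma:
  det(Sigma - λI) = λ² - trace · λ + det = 0.
  trace = 5 + 8 = 13, det = 5·8 - (1)² = 39.
Step 2 — discriminant:
  Δ = trace² - 4·det = 169 - 156 = 13.
Step 3 — eigenvalues:
  λ = (trace ± √Δ)/2 = (13 ± 3.6056)/2,
  λ_1 = 8.3028,  λ_2 = 4.6972.

Step 4 — unit eigenvector for λ_1: solve (Sigma - λ_1 I)v = 0. First row:
  (5 - 8.3028)·v_x + (1)·v_y = 0, i.e. (-3.3028)·v_x + (1)·v_y = 0,
  so v ∝ (b, λ_1 - a) = (1, 3.3028) = u.
  ||u|| = √((1)² + (3.3028)²) = √(11.9083) ≈ 3.4508,
  v_1 = u/||u|| ≈ (0.2898, 0.9571) (||v_1|| = 1).

λ_1 = 8.3028,  λ_2 = 4.6972;  v_1 ≈ (0.2898, 0.9571)


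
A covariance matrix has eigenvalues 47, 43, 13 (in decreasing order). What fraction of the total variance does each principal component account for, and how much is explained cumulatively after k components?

Step 1 — total variance = trace(Sigma) = Σ λ_i = 47 + 43 + 13 = 103.

Step 2 — fraction explained by component i = λ_i / Σ λ:
  PC1: 47/103 = 0.4563
  PC2: 43/103 = 0.4175
  PC3: 13/103 = 0.1262

Step 3 — cumulative fraction after k components = (λ_1 + ... + λ_k) / Σ λ:
  k = 1: 47/103 = 0.4563
  k = 2: (47 + 43)/103 = 90/103 = 0.8738
  k = 3: (47 + 43 + 13)/103 = 103/103 = 1

Summary (fraction, with percent):

explained: PC1 0.4563 (45.63%), PC2 0.4175 (41.75%), PC3 0.1262 (12.62%);  cumulative: 0.4563, 0.8738, 1


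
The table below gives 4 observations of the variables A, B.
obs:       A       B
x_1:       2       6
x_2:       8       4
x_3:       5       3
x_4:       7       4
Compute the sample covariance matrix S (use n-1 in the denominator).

Step 1 — column means:
  mean(A) = (2 + 8 + 5 + 7) / 4 = 22/4 = 5.5
  mean(B) = (6 + 4 + 3 + 4) / 4 = 17/4 = 4.25

Step 2 — sample covariance S[i,j] = (1/(n-1)) · Σ_k (x_{k,i} - mean_i) · (x_{k,j} - mean_j), with n-1 = 3.
  S[A,A] = ((-3.5)·(-3.5) + (2.5)·(2.5) + (-0.5)·(-0.5) + (1.5)·(1.5)) / 3 = 21/3 = 7
  S[A,B] = ((-3.5)·(1.75) + (2.5)·(-0.25) + (-0.5)·(-1.25) + (1.5)·(-0.25)) / 3 = -6.5/3 = -2.1667
  S[B,B] = ((1.75)·(1.75) + (-0.25)·(-0.25) + (-1.25)·(-1.25) + (-0.25)·(-0.25)) / 3 = 4.75/3 = 1.5833

S is symmetric (S[j,i] = S[i,j]). Assembling:

S = [[7, -2.1667],
 [-2.1667, 1.5833]]


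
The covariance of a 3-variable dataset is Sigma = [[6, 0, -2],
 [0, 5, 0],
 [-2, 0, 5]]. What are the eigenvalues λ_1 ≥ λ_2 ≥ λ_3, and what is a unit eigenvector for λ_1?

Step 1 — characteristic polynomial p(λ) = det(λI - Sigma) = λ³ - tr·λ² + c_1·λ - det, where tr = trace, c_1 = sum of the principal 2×2 minors, det = det(Sigma):
  tr = 6 + 5 + 5 = 16,
  c_1 = (6·5 - (0)²) + (6·5 - (-2)²) + (5·5 - (0)²) = 30 + 26 + 25 = 81,
  det = 6·(5·5 - (0)²) - (0)·((0)·5 - (0)·(-2)) + (-2)·((0)·(0) - 5·(-2)) = 6·(25) - (0)·(0) + (-2)·(10) = 130.
  So p(λ) = λ³ - 16λ² + 81λ - 130.
Step 2 — look for an integer root (rational root theorem: any rational root is an integer divisor of 130). Testing λ = 5:
  p(5) = 125 - 400 + 405 - 130 = 0  ✓
  Dividing out (λ - 5): p(λ) = (λ - 5)(λ² - 11λ + 26).
Step 3 — remaining eigenvalues from the quadratic λ² - 11λ + 26 = 0:
  Δ = 11² - 4·26 = 121 - 104 = 17,  λ = (11 ± √17)/2 = (11 ± 4.1231)/2 ≈ 7.5616 or 3.4384.
  Sorted: λ_1 = 7.5616,  λ_2 = 5,  λ_3 = 3.4384  (check: sum = 16 = tr ✓).

Step 4 — unit eigenvector for λ_1 ≈ 7.5616: v spans the null space of (Sigma - λ_1 I), whose rows are
  r_1 = (-1.5616, 0, -2),  r_2 = (0, -2.5616, 0),  r_3 = (-2, 0, -2.5616).
  v is orthogonal to every row, so take v ∝ r_1 × r_2 = ((0)·(0) - (-2)·(-2.5616), (-2)·(0) - (-1.5616)·(0), (-1.5616)·(-2.5616) - (0)·(0)) ≈ (-5.1231, 0, 4).
  Rescale (multiply by -1 so the first nonzero entry is positive): u = (5.1231, 0, -4).
  ||u|| = √((5.1231)² + (0)² + (-4)²) = √(42.2462) ≈ 6.4997,  v_1 = u/||u|| ≈ (0.7882, 0, -0.6154) (||v_1|| = 1).

λ_1 = 7.5616,  λ_2 = 5,  λ_3 = 3.4384;  v_1 ≈ (0.7882, 0, -0.6154)


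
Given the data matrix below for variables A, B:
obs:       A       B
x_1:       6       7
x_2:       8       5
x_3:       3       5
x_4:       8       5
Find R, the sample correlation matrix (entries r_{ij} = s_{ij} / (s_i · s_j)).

Step 1 — column means:
  mean(A) = (6 + 8 + 3 + 8) / 4 = 25/4 = 6.25
  mean(B) = (7 + 5 + 5 + 5) / 4 = 22/4 = 5.5

Step 2 — sample variances and covariances s[i,j] = (1/(n-1)) · Σ_k (x_{k,i} - mean_i) · (x_{k,j} - mean_j), with n-1 = 3:
  s[A,A] = ((-0.25)·(-0.25) + (1.75)·(1.75) + (-3.25)·(-3.25) + (1.75)·(1.75)) / 3 = 16.75/3 = 5.5833
  s[A,B] = ((-0.25)·(1.5) + (1.75)·(-0.5) + (-3.25)·(-0.5) + (1.75)·(-0.5)) / 3 = -0.5/3 = -0.1667
  s[B,B] = ((1.5)·(1.5) + (-0.5)·(-0.5) + (-0.5)·(-0.5) + (-0.5)·(-0.5)) / 3 = 3/3 = 1
  Sample standard deviations s_i = √(s[i,i]):
  s(A) = √(5.5833) = 2.3629
  s(B) = √(1) = 1

Step 3 — r_{ij} = s_{ij} / (s_i · s_j):
  r[A,A] = 1 (diagonal).
  r[A,B] = -0.1667 / (2.3629 · 1) = -0.1667 / 2.3629 = -0.0705
  r[B,B] = 1 (diagonal).

R is symmetric with unit diagonal. Assembling:

R = [[1, -0.0705],
 [-0.0705, 1]]


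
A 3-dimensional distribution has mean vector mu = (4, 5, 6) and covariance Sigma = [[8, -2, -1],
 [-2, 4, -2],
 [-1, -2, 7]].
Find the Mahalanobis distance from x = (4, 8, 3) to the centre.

Step 1 — centre the observation: (x - mu) = (0, 3, -3).

Step 2 — invert Sigma (cofactor / det for 3×3, or solve directly):
  Sigma^{-1} = [[0.1579, 0.1053, 0.0526],
 [0.1053, 0.3618, 0.1184],
 [0.0526, 0.1184, 0.1842]].

Step 3 — form the quadratic (x - mu)^T · Sigma^{-1} · (x - mu):
  Sigma^{-1} · (x - mu) = (0.1579, 0.7303, -0.1974).
  (x - mu)^T · [Sigma^{-1} · (x - mu)] = (0)·(0.1579) + (3)·(0.7303) + (-3)·(-0.1974) = 2.7829.

Step 4 — take square root: d = √(2.7829) ≈ 1.6682.

d(x, mu) = √(2.7829) ≈ 1.6682


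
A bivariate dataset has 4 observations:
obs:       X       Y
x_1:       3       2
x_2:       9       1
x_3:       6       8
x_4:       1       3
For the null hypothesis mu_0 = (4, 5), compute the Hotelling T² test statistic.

Step 1 — sample mean vector:
  mean(X) = (3 + 9 + 6 + 1) / 4 = 19/4 = 4.75
  mean(Y) = (2 + 1 + 8 + 3) / 4 = 14/4 = 3.5
  x̄ = (4.75, 3.5),  deviation x̄ - mu_0 = (4.75, 3.5) - (4, 5) = (0.75, -1.5).

Step 2 — sample covariance matrix, S[i,j] = (1/(n-1)) · Σ_k (x_{k,i} - mean_i) · (x_{k,j} - mean_j), divisor n-1 = 3:
  S[X,X] = ((-1.75)·(-1.75) + (4.25)·(4.25) + (1.25)·(1.25) + (-3.75)·(-3.75)) / 3 = 36.75/3 = 12.25
  S[X,Y] = ((-1.75)·(-1.5) + (4.25)·(-2.5) + (1.25)·(4.5) + (-3.75)·(-0.5)) / 3 = -0.5/3 = -0.1667
  S[Y,Y] = ((-1.5)·(-1.5) + (-2.5)·(-2.5) + (4.5)·(4.5) + (-0.5)·(-0.5)) / 3 = 29/3 = 9.6667
  S = [[12.25, -0.1667],
 [-0.1667, 9.6667]].

Step 3 — invert S. det(S) = 12.25·9.6667 - (-0.1667)² = 118.3889.
  S^{-1} = (1/det) · [[d, -b], [-b, a]] = [[0.0817, 0.0014],
 [0.0014, 0.1035]].

Step 4 — quadratic form (x̄ - mu_0)^T · S^{-1} · (x̄ - mu_0):
  S^{-1} · (x̄ - mu_0) = (0.0591, -0.1542),
  (x̄ - mu_0)^T · [...] = (0.75)·(0.0591) + (-1.5)·(-0.1542) = 0.2756.

Step 5 — scale by n: T² = 4 · 0.2756 = 1.1023.

T² ≈ 1.1023


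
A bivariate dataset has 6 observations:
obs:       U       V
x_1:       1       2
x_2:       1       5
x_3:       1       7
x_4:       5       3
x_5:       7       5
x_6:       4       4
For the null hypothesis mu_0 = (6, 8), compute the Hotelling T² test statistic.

Step 1 — sample mean vector:
  mean(U) = (1 + 1 + 1 + 5 + 7 + 4) / 6 = 19/6 = 3.1667
  mean(V) = (2 + 5 + 7 + 3 + 5 + 4) / 6 = 26/6 = 4.3333
  x̄ = (3.1667, 4.3333),  deviation x̄ - mu_0 = (3.1667, 4.3333) - (6, 8) = (-2.8333, -3.6667).

Step 2 — sample covariance matrix, S[i,j] = (1/(n-1)) · Σ_k (x_{k,i} - mean_i) · (x_{k,j} - mean_j), divisor n-1 = 5:
  S[U,U] = ((-2.1667)·(-2.1667) + (-2.1667)·(-2.1667) + (-2.1667)·(-2.1667) + (1.8333)·(1.8333) + (3.8333)·(3.8333) + (0.8333)·(0.8333)) / 5 = 32.8333/5 = 6.5667
  S[U,V] = ((-2.1667)·(-2.3333) + (-2.1667)·(0.6667) + (-2.1667)·(2.6667) + (1.8333)·(-1.3333) + (3.8333)·(0.6667) + (0.8333)·(-0.3333)) / 5 = -2.3333/5 = -0.4667
  S[V,V] = ((-2.3333)·(-2.3333) + (0.6667)·(0.6667) + (2.6667)·(2.6667) + (-1.3333)·(-1.3333) + (0.6667)·(0.6667) + (-0.3333)·(-0.3333)) / 5 = 15.3333/5 = 3.0667
  S = [[6.5667, -0.4667],
 [-0.4667, 3.0667]].

Step 3 — invert S. det(S) = 6.5667·3.0667 - (-0.4667)² = 19.92.
  S^{-1} = (1/det) · [[d, -b], [-b, a]] = [[0.1539, 0.0234],
 [0.0234, 0.3297]].

Step 4 — quadratic form (x̄ - mu_0)^T · S^{-1} · (x̄ - mu_0):
  S^{-1} · (x̄ - mu_0) = (-0.5221, -1.2751),
  (x̄ - mu_0)^T · [...] = (-2.8333)·(-0.5221) + (-3.6667)·(-1.2751) = 6.1546.

Step 5 — scale by n: T² = 6 · 6.1546 = 36.9277.

T² ≈ 36.9277


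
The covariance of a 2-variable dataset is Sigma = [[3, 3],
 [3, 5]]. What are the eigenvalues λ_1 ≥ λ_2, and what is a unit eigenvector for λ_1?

Step 1 — characteristic polynomial of 2×2 Sigma:
  det(Sigma - λI) = λ² - trace · λ + det = 0.
  trace = 3 + 5 = 8, det = 3·5 - (3)² = 6.
Step 2 — discriminant:
  Δ = trace² - 4·det = 64 - 24 = 40.
Step 3 — eigenvalues:
  λ = (trace ± √Δ)/2 = (8 ± 6.3246)/2,
  λ_1 = 7.1623,  λ_2 = 0.8377.

Step 4 — unit eigenvector for λ_1: solve (Sigma - λ_1 I)v = 0. First row:
  (3 - 7.1623)·v_x + (3)·v_y = 0, i.e. (-4.1623)·v_x + (3)·v_y = 0,
  so v ∝ (b, λ_1 - a) = (3, 4.1623) = u.
  ||u|| = √((3)² + (4.1623)²) = √(26.3246) ≈ 5.1307,
  v_1 = u/||u|| ≈ (0.5847, 0.8112) (||v_1|| = 1).

λ_1 = 7.1623,  λ_2 = 0.8377;  v_1 ≈ (0.5847, 0.8112)


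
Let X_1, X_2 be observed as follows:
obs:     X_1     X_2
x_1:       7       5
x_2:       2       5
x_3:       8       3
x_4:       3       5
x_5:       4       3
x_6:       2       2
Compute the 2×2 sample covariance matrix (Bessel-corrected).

Step 1 — column means:
  mean(X_1) = (7 + 2 + 8 + 3 + 4 + 2) / 6 = 26/6 = 4.3333
  mean(X_2) = (5 + 5 + 3 + 5 + 3 + 2) / 6 = 23/6 = 3.8333

Step 2 — sample covariance S[i,j] = (1/(n-1)) · Σ_k (x_{k,i} - mean_i) · (x_{k,j} - mean_j), with n-1 = 5.
  S[X_1,X_1] = ((2.6667)·(2.6667) + (-2.3333)·(-2.3333) + (3.6667)·(3.6667) + (-1.3333)·(-1.3333) + (-0.3333)·(-0.3333) + (-2.3333)·(-2.3333)) / 5 = 33.3333/5 = 6.6667
  S[X_1,X_2] = ((2.6667)·(1.1667) + (-2.3333)·(1.1667) + (3.6667)·(-0.8333) + (-1.3333)·(1.1667) + (-0.3333)·(-0.8333) + (-2.3333)·(-1.8333)) / 5 = 0.3333/5 = 0.0667
  S[X_2,X_2] = ((1.1667)·(1.1667) + (1.1667)·(1.1667) + (-0.8333)·(-0.8333) + (1.1667)·(1.1667) + (-0.8333)·(-0.8333) + (-1.8333)·(-1.8333)) / 5 = 8.8333/5 = 1.7667

S is symmetric (S[j,i] = S[i,j]). Assembling:

S = [[6.6667, 0.0667],
 [0.0667, 1.7667]]


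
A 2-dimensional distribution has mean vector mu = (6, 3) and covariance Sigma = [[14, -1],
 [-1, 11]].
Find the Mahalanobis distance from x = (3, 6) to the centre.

Step 1 — centre the observation: (x - mu) = (-3, 3).

Step 2 — invert Sigma. det(Sigma) = 14·11 - (-1)² = 153.
  Sigma^{-1} = (1/det) · [[d, -b], [-b, a]] = [[0.0719, 0.0065],
 [0.0065, 0.0915]].

Step 3 — form the quadratic (x - mu)^T · Sigma^{-1} · (x - mu):
  Sigma^{-1} · (x - mu) = (-0.1961, 0.2549).
  (x - mu)^T · [Sigma^{-1} · (x - mu)] = (-3)·(-0.1961) + (3)·(0.2549) = 1.3529.

Step 4 — take square root: d = √(1.3529) ≈ 1.1632.

d(x, mu) = √(1.3529) ≈ 1.1632


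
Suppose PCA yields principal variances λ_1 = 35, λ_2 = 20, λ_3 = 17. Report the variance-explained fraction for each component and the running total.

Step 1 — total variance = trace(Sigma) = Σ λ_i = 35 + 20 + 17 = 72.

Step 2 — fraction explained by component i = λ_i / Σ λ:
  PC1: 35/72 = 0.4861
  PC2: 20/72 = 0.2778
  PC3: 17/72 = 0.2361

Step 3 — cumulative fraction after k components = (λ_1 + ... + λ_k) / Σ λ:
  k = 1: 35/72 = 0.4861
  k = 2: (35 + 20)/72 = 55/72 = 0.7639
  k = 3: (35 + 20 + 17)/72 = 72/72 = 1

Summary (fraction, with percent):

explained: PC1 0.4861 (48.61%), PC2 0.2778 (27.78%), PC3 0.2361 (23.61%);  cumulative: 0.4861, 0.7639, 1


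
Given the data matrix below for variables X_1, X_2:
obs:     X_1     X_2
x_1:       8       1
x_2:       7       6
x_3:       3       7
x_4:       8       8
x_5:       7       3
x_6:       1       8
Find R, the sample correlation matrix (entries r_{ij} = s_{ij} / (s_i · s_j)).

Step 1 — column means:
  mean(X_1) = (8 + 7 + 3 + 8 + 7 + 1) / 6 = 34/6 = 5.6667
  mean(X_2) = (1 + 6 + 7 + 8 + 3 + 8) / 6 = 33/6 = 5.5

Step 2 — sample variances and covariances s[i,j] = (1/(n-1)) · Σ_k (x_{k,i} - mean_i) · (x_{k,j} - mean_j), with n-1 = 5:
  s[X_1,X_1] = ((2.3333)·(2.3333) + (1.3333)·(1.3333) + (-2.6667)·(-2.6667) + (2.3333)·(2.3333) + (1.3333)·(1.3333) + (-4.6667)·(-4.6667)) / 5 = 43.3333/5 = 8.6667
  s[X_1,X_2] = ((2.3333)·(-4.5) + (1.3333)·(0.5) + (-2.6667)·(1.5) + (2.3333)·(2.5) + (1.3333)·(-2.5) + (-4.6667)·(2.5)) / 5 = -23/5 = -4.6
  s[X_2,X_2] = ((-4.5)·(-4.5) + (0.5)·(0.5) + (1.5)·(1.5) + (2.5)·(2.5) + (-2.5)·(-2.5) + (2.5)·(2.5)) / 5 = 41.5/5 = 8.3
  Sample standard deviations s_i = √(s[i,i]):
  s(X_1) = √(8.6667) = 2.9439
  s(X_2) = √(8.3) = 2.881

Step 3 — r_{ij} = s_{ij} / (s_i · s_j):
  r[X_1,X_1] = 1 (diagonal).
  r[X_1,X_2] = -4.6 / (2.9439 · 2.881) = -4.6 / 8.4814 = -0.5424
  r[X_2,X_2] = 1 (diagonal).

R is symmetric with unit diagonal. Assembling:

R = [[1, -0.5424],
 [-0.5424, 1]]


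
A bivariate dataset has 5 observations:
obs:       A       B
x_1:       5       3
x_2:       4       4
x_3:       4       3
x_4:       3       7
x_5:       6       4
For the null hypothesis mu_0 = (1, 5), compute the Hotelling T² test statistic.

Step 1 — sample mean vector:
  mean(A) = (5 + 4 + 4 + 3 + 6) / 5 = 22/5 = 4.4
  mean(B) = (3 + 4 + 3 + 7 + 4) / 5 = 21/5 = 4.2
  x̄ = (4.4, 4.2),  deviation x̄ - mu_0 = (4.4, 4.2) - (1, 5) = (3.4, -0.8).

Step 2 — sample covariance matrix, S[i,j] = (1/(n-1)) · Σ_k (x_{k,i} - mean_i) · (x_{k,j} - mean_j), divisor n-1 = 4:
  S[A,A] = ((0.6)·(0.6) + (-0.4)·(-0.4) + (-0.4)·(-0.4) + (-1.4)·(-1.4) + (1.6)·(1.6)) / 4 = 5.2/4 = 1.3
  S[A,B] = ((0.6)·(-1.2) + (-0.4)·(-0.2) + (-0.4)·(-1.2) + (-1.4)·(2.8) + (1.6)·(-0.2)) / 4 = -4.4/4 = -1.1
  S[B,B] = ((-1.2)·(-1.2) + (-0.2)·(-0.2) + (-1.2)·(-1.2) + (2.8)·(2.8) + (-0.2)·(-0.2)) / 4 = 10.8/4 = 2.7
  S = [[1.3, -1.1],
 [-1.1, 2.7]].

Step 3 — invert S. det(S) = 1.3·2.7 - (-1.1)² = 2.3.
  S^{-1} = (1/det) · [[d, -b], [-b, a]] = [[1.1739, 0.4783],
 [0.4783, 0.5652]].

Step 4 — quadratic form (x̄ - mu_0)^T · S^{-1} · (x̄ - mu_0):
  S^{-1} · (x̄ - mu_0) = (3.6087, 1.1739),
  (x̄ - mu_0)^T · [...] = (3.4)·(3.6087) + (-0.8)·(1.1739) = 11.3304.

Step 5 — scale by n: T² = 5 · 11.3304 = 56.6522.

T² ≈ 56.6522


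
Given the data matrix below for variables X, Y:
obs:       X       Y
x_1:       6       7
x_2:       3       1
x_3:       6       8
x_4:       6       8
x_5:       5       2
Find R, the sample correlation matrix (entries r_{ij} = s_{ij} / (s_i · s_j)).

Step 1 — column means:
  mean(X) = (6 + 3 + 6 + 6 + 5) / 5 = 26/5 = 5.2
  mean(Y) = (7 + 1 + 8 + 8 + 2) / 5 = 26/5 = 5.2

Step 2 — sample variances and covariances s[i,j] = (1/(n-1)) · Σ_k (x_{k,i} - mean_i) · (x_{k,j} - mean_j), with n-1 = 4:
  s[X,X] = ((0.8)·(0.8) + (-2.2)·(-2.2) + (0.8)·(0.8) + (0.8)·(0.8) + (-0.2)·(-0.2)) / 4 = 6.8/4 = 1.7
  s[X,Y] = ((0.8)·(1.8) + (-2.2)·(-4.2) + (0.8)·(2.8) + (0.8)·(2.8) + (-0.2)·(-3.2)) / 4 = 15.8/4 = 3.95
  s[Y,Y] = ((1.8)·(1.8) + (-4.2)·(-4.2) + (2.8)·(2.8) + (2.8)·(2.8) + (-3.2)·(-3.2)) / 4 = 46.8/4 = 11.7
  Sample standard deviations s_i = √(s[i,i]):
  s(X) = √(1.7) = 1.3038
  s(Y) = √(11.7) = 3.4205

Step 3 — r_{ij} = s_{ij} / (s_i · s_j):
  r[X,X] = 1 (diagonal).
  r[X,Y] = 3.95 / (1.3038 · 3.4205) = 3.95 / 4.4598 = 0.8857
  r[Y,Y] = 1 (diagonal).

R is symmetric with unit diagonal. Assembling:

R = [[1, 0.8857],
 [0.8857, 1]]


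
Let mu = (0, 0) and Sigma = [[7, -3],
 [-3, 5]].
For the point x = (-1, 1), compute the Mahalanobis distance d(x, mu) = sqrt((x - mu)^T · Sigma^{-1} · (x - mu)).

Step 1 — centre the observation: (x - mu) = (-1, 1).

Step 2 — invert Sigma. det(Sigma) = 7·5 - (-3)² = 26.
  Sigma^{-1} = (1/det) · [[d, -b], [-b, a]] = [[0.1923, 0.1154],
 [0.1154, 0.2692]].

Step 3 — form the quadratic (x - mu)^T · Sigma^{-1} · (x - mu):
  Sigma^{-1} · (x - mu) = (-0.0769, 0.1538).
  (x - mu)^T · [Sigma^{-1} · (x - mu)] = (-1)·(-0.0769) + (1)·(0.1538) = 0.2308.

Step 4 — take square root: d = √(0.2308) ≈ 0.4804.

d(x, mu) = √(0.2308) ≈ 0.4804


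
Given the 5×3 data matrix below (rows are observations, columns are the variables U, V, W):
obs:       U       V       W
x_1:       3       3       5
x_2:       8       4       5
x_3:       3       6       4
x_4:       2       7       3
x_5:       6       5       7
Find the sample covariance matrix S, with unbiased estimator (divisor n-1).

Step 1 — column means:
  mean(U) = (3 + 8 + 3 + 2 + 6) / 5 = 22/5 = 4.4
  mean(V) = (3 + 4 + 6 + 7 + 5) / 5 = 25/5 = 5
  mean(W) = (5 + 5 + 4 + 3 + 7) / 5 = 24/5 = 4.8

Step 2 — sample covariance S[i,j] = (1/(n-1)) · Σ_k (x_{k,i} - mean_i) · (x_{k,j} - mean_j), with n-1 = 4.
  S[U,U] = ((-1.4)·(-1.4) + (3.6)·(3.6) + (-1.4)·(-1.4) + (-2.4)·(-2.4) + (1.6)·(1.6)) / 4 = 25.2/4 = 6.3
  S[U,V] = ((-1.4)·(-2) + (3.6)·(-1) + (-1.4)·(1) + (-2.4)·(2) + (1.6)·(0)) / 4 = -7/4 = -1.75
  S[U,W] = ((-1.4)·(0.2) + (3.6)·(0.2) + (-1.4)·(-0.8) + (-2.4)·(-1.8) + (1.6)·(2.2)) / 4 = 9.4/4 = 2.35
  S[V,V] = ((-2)·(-2) + (-1)·(-1) + (1)·(1) + (2)·(2) + (0)·(0)) / 4 = 10/4 = 2.5
  S[V,W] = ((-2)·(0.2) + (-1)·(0.2) + (1)·(-0.8) + (2)·(-1.8) + (0)·(2.2)) / 4 = -5/4 = -1.25
  S[W,W] = ((0.2)·(0.2) + (0.2)·(0.2) + (-0.8)·(-0.8) + (-1.8)·(-1.8) + (2.2)·(2.2)) / 4 = 8.8/4 = 2.2

S is symmetric (S[j,i] = S[i,j]). Assembling:

S = [[6.3, -1.75, 2.35],
 [-1.75, 2.5, -1.25],
 [2.35, -1.25, 2.2]]


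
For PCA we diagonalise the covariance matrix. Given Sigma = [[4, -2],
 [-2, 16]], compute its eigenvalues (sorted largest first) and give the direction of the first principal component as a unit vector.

Step 1 — characteristic polynomial of 2×2 Sigma:
  det(Sigma - λI) = λ² - trace · λ + det = 0.
  trace = 4 + 16 = 20, det = 4·16 - (-2)² = 60.
Step 2 — discriminant:
  Δ = trace² - 4·det = 400 - 240 = 160.
Step 3 — eigenvalues:
  λ = (trace ± √Δ)/2 = (20 ± 12.6491)/2,
  λ_1 = 16.3246,  λ_2 = 3.6754.

Step 4 — unit eigenvector for λ_1: solve (Sigma - λ_1 I)v = 0. First row:
  (4 - 16.3246)·v_x + (-2)·v_y = 0, i.e. (-12.3246)·v_x + (-2)·v_y = 0,
  so v ∝ (b, λ_1 - a) = (-2, 12.3246); multiply by -1 so the first entry is positive: u = (2, -12.3246).
  ||u|| = √((2)² + (-12.3246)²) = √(155.8947) ≈ 12.4858,
  v_1 = u/||u|| ≈ (0.1602, -0.9871) (||v_1|| = 1).

λ_1 = 16.3246,  λ_2 = 3.6754;  v_1 ≈ (0.1602, -0.9871)


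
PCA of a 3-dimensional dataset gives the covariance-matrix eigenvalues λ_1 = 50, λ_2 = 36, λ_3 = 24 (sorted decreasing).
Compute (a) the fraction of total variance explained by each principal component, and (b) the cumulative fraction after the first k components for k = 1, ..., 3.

Step 1 — total variance = trace(Sigma) = Σ λ_i = 50 + 36 + 24 = 110.

Step 2 — fraction explained by component i = λ_i / Σ λ:
  PC1: 50/110 = 0.4545
  PC2: 36/110 = 0.3273
  PC3: 24/110 = 0.2182

Step 3 — cumulative fraction after k components = (λ_1 + ... + λ_k) / Σ λ:
  k = 1: 50/110 = 0.4545
  k = 2: (50 + 36)/110 = 86/110 = 0.7818
  k = 3: (50 + 36 + 24)/110 = 110/110 = 1

Summary (fraction, with percent):

explained: PC1 0.4545 (45.45%), PC2 0.3273 (32.73%), PC3 0.2182 (21.82%);  cumulative: 0.4545, 0.7818, 1


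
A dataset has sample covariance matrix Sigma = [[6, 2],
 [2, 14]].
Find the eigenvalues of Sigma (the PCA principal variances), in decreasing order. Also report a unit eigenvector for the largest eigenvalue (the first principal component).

Step 1 — characteristic polynomial of 2×2 Sigma:
  det(Sigma - λI) = λ² - trace · λ + det = 0.
  trace = 6 + 14 = 20, det = 6·14 - (2)² = 80.
Step 2 — discriminant:
  Δ = trace² - 4·det = 400 - 320 = 80.
Step 3 — eigenvalues:
  λ = (trace ± √Δ)/2 = (20 ± 8.9443)/2,
  λ_1 = 14.4721,  λ_2 = 5.5279.

Step 4 — unit eigenvector for λ_1: solve (Sigma - λ_1 I)v = 0. First row:
  (6 - 14.4721)·v_x + (2)·v_y = 0, i.e. (-8.4721)·v_x + (2)·v_y = 0,
  so v ∝ (b, λ_1 - a) = (2, 8.4721) = u.
  ||u|| = √((2)² + (8.4721)²) = √(75.7771) ≈ 8.705,
  v_1 = u/||u|| ≈ (0.2298, 0.9732) (||v_1|| = 1).

λ_1 = 14.4721,  λ_2 = 5.5279;  v_1 ≈ (0.2298, 0.9732)


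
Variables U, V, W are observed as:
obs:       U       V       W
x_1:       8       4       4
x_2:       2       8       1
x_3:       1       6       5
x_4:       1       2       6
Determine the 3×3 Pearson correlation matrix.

Step 1 — column means:
  mean(U) = (8 + 2 + 1 + 1) / 4 = 12/4 = 3
  mean(V) = (4 + 8 + 6 + 2) / 4 = 20/4 = 5
  mean(W) = (4 + 1 + 5 + 6) / 4 = 16/4 = 4

Step 2 — sample variances and covariances s[i,j] = (1/(n-1)) · Σ_k (x_{k,i} - mean_i) · (x_{k,j} - mean_j), with n-1 = 3:
  s[U,U] = ((5)·(5) + (-1)·(-1) + (-2)·(-2) + (-2)·(-2)) / 3 = 34/3 = 11.3333
  s[U,V] = ((5)·(-1) + (-1)·(3) + (-2)·(1) + (-2)·(-3)) / 3 = -4/3 = -1.3333
  s[U,W] = ((5)·(0) + (-1)·(-3) + (-2)·(1) + (-2)·(2)) / 3 = -3/3 = -1
  s[V,V] = ((-1)·(-1) + (3)·(3) + (1)·(1) + (-3)·(-3)) / 3 = 20/3 = 6.6667
  s[V,W] = ((-1)·(0) + (3)·(-3) + (1)·(1) + (-3)·(2)) / 3 = -14/3 = -4.6667
  s[W,W] = ((0)·(0) + (-3)·(-3) + (1)·(1) + (2)·(2)) / 3 = 14/3 = 4.6667
  Sample standard deviations s_i = √(s[i,i]):
  s(U) = √(11.3333) = 3.3665
  s(V) = √(6.6667) = 2.582
  s(W) = √(4.6667) = 2.1602

Step 3 — r_{ij} = s_{ij} / (s_i · s_j):
  r[U,U] = 1 (diagonal).
  r[U,V] = -1.3333 / (3.3665 · 2.582) = -1.3333 / 8.6923 = -0.1534
  r[U,W] = -1 / (3.3665 · 2.1602) = -1 / 7.2725 = -0.1375
  r[V,V] = 1 (diagonal).
  r[V,W] = -4.6667 / (2.582 · 2.1602) = -4.6667 / 5.5777 = -0.8367
  r[W,W] = 1 (diagonal).

R is symmetric with unit diagonal. Assembling:

R = [[1, -0.1534, -0.1375],
 [-0.1534, 1, -0.8367],
 [-0.1375, -0.8367, 1]]


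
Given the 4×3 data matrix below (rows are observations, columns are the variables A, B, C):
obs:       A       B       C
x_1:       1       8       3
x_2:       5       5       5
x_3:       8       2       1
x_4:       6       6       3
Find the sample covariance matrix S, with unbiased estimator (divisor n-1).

Step 1 — column means:
  mean(A) = (1 + 5 + 8 + 6) / 4 = 20/4 = 5
  mean(B) = (8 + 5 + 2 + 6) / 4 = 21/4 = 5.25
  mean(C) = (3 + 5 + 1 + 3) / 4 = 12/4 = 3

Step 2 — sample covariance S[i,j] = (1/(n-1)) · Σ_k (x_{k,i} - mean_i) · (x_{k,j} - mean_j), with n-1 = 3.
  S[A,A] = ((-4)·(-4) + (0)·(0) + (3)·(3) + (1)·(1)) / 3 = 26/3 = 8.6667
  S[A,B] = ((-4)·(2.75) + (0)·(-0.25) + (3)·(-3.25) + (1)·(0.75)) / 3 = -20/3 = -6.6667
  S[A,C] = ((-4)·(0) + (0)·(2) + (3)·(-2) + (1)·(0)) / 3 = -6/3 = -2
  S[B,B] = ((2.75)·(2.75) + (-0.25)·(-0.25) + (-3.25)·(-3.25) + (0.75)·(0.75)) / 3 = 18.75/3 = 6.25
  S[B,C] = ((2.75)·(0) + (-0.25)·(2) + (-3.25)·(-2) + (0.75)·(0)) / 3 = 6/3 = 2
  S[C,C] = ((0)·(0) + (2)·(2) + (-2)·(-2) + (0)·(0)) / 3 = 8/3 = 2.6667

S is symmetric (S[j,i] = S[i,j]). Assembling:

S = [[8.6667, -6.6667, -2],
 [-6.6667, 6.25, 2],
 [-2, 2, 2.6667]]


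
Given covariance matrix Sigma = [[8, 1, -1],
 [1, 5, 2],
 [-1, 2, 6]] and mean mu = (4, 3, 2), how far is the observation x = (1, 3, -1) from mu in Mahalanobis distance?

Step 1 — centre the observation: (x - mu) = (-3, 0, -3).

Step 2 — invert Sigma (cofactor / det for 3×3, or solve directly):
  Sigma^{-1} = [[0.1347, -0.0415, 0.0363],
 [-0.0415, 0.2435, -0.0881],
 [0.0363, -0.0881, 0.2021]].

Step 3 — form the quadratic (x - mu)^T · Sigma^{-1} · (x - mu):
  Sigma^{-1} · (x - mu) = (-0.513, 0.3886, -0.715).
  (x - mu)^T · [Sigma^{-1} · (x - mu)] = (-3)·(-0.513) + (0)·(0.3886) + (-3)·(-0.715) = 3.6839.

Step 4 — take square root: d = √(3.6839) ≈ 1.9194.

d(x, mu) = √(3.6839) ≈ 1.9194


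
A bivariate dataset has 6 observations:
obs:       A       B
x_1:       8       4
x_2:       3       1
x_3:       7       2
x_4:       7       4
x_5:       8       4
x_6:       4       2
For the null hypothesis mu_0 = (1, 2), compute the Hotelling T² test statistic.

Step 1 — sample mean vector:
  mean(A) = (8 + 3 + 7 + 7 + 8 + 4) / 6 = 37/6 = 6.1667
  mean(B) = (4 + 1 + 2 + 4 + 4 + 2) / 6 = 17/6 = 2.8333
  x̄ = (6.1667, 2.8333),  deviation x̄ - mu_0 = (6.1667, 2.8333) - (1, 2) = (5.1667, 0.8333).

Step 2 — sample covariance matrix, S[i,j] = (1/(n-1)) · Σ_k (x_{k,i} - mean_i) · (x_{k,j} - mean_j), divisor n-1 = 5:
  S[A,A] = ((1.8333)·(1.8333) + (-3.1667)·(-3.1667) + (0.8333)·(0.8333) + (0.8333)·(0.8333) + (1.8333)·(1.8333) + (-2.1667)·(-2.1667)) / 5 = 22.8333/5 = 4.5667
  S[A,B] = ((1.8333)·(1.1667) + (-3.1667)·(-1.8333) + (0.8333)·(-0.8333) + (0.8333)·(1.1667) + (1.8333)·(1.1667) + (-2.1667)·(-0.8333)) / 5 = 12.1667/5 = 2.4333
  S[B,B] = ((1.1667)·(1.1667) + (-1.8333)·(-1.8333) + (-0.8333)·(-0.8333) + (1.1667)·(1.1667) + (1.1667)·(1.1667) + (-0.8333)·(-0.8333)) / 5 = 8.8333/5 = 1.7667
  S = [[4.5667, 2.4333],
 [2.4333, 1.7667]].

Step 3 — invert S. det(S) = 4.5667·1.7667 - (2.4333)² = 2.1467.
  S^{-1} = (1/det) · [[d, -b], [-b, a]] = [[0.823, -1.1335],
 [-1.1335, 2.1273]].

Step 4 — quadratic form (x̄ - mu_0)^T · S^{-1} · (x̄ - mu_0):
  S^{-1} · (x̄ - mu_0) = (3.3075, -4.0839),
  (x̄ - mu_0)^T · [...] = (5.1667)·(3.3075) + (0.8333)·(-4.0839) = 13.6853.

Step 5 — scale by n: T² = 6 · 13.6853 = 82.1118.

T² ≈ 82.1118
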